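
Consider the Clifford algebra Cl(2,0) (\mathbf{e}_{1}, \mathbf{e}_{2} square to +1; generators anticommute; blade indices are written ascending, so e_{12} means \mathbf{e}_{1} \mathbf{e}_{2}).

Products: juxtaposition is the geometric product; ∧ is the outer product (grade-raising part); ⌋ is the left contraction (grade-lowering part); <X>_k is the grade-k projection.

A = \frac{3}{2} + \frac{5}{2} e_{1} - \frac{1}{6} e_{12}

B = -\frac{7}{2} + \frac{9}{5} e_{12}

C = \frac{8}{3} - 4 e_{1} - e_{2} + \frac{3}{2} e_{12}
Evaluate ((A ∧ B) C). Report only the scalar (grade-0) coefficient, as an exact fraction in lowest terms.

step 1: -\frac{21}{4} - \frac{35}{4} e_{1} + \frac{197}{60} e_{12}
step 2: \frac{643}{40} - \frac{337}{60} e_{1} + \frac{631}{120} e_{2} + \frac{3467}{360} e_{12}
Answer: \frac{643}{40}


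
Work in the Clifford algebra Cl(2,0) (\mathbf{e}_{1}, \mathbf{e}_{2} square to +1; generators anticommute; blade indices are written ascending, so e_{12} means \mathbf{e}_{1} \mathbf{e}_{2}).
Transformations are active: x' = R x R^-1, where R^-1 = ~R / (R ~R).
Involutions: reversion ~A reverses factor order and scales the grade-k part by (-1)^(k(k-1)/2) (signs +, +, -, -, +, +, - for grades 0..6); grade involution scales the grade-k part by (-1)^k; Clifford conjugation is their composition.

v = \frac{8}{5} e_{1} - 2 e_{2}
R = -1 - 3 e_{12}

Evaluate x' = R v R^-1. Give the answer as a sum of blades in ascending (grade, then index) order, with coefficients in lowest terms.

~R = -1 + 3 e_{12}, and R ~R = 10, so R^-1 = ~R / (10).
R v = \frac{22}{5} e_{1} + \frac{34}{5} e_{2}
Answer: -\frac{62}{25} e_{1} + \frac{16}{25} e_{2}


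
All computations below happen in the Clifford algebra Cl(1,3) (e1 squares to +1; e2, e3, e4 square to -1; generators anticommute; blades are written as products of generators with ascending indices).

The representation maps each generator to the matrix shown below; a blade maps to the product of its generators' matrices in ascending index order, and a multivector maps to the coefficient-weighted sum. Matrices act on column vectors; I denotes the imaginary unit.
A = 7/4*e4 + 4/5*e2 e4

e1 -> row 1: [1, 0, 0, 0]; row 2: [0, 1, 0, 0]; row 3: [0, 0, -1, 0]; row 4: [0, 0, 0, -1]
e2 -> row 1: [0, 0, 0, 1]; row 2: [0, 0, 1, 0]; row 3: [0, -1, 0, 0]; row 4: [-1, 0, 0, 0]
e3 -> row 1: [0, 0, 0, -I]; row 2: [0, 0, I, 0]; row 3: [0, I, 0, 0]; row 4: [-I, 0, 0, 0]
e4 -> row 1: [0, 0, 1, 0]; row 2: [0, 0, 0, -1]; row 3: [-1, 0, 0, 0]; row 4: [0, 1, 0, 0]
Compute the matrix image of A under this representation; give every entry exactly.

Bivector images (products of the table entries): rho(e2 e4) = rho(e2)rho(e4) = row 1: [0, 1, 0, 0]; row 2: [-1, 0, 0, 0]; row 3: [0, 0, 0, 1]; row 4: [0, 0, -1, 0].
M = (7/4)*rho(e4) + (4/5)*rho(e2 e4), summed entrywise:
Answer: row 1: [0, 4/5, 7/4, 0]; row 2: [-4/5, 0, 0, -7/4]; row 3: [-7/4, 0, 0, 4/5]; row 4: [0, 7/4, -4/5, 0]


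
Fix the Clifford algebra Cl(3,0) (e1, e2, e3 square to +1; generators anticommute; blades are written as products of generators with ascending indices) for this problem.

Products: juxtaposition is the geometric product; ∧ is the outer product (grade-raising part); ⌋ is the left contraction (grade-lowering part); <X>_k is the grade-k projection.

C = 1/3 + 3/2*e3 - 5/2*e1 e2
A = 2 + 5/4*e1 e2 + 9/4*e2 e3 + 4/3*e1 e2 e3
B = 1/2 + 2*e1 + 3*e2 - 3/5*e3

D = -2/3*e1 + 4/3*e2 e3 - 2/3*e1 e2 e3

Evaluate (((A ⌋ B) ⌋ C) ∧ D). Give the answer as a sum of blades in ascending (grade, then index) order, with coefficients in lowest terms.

step 1: 1 + 4*e1 + 6*e2 - 6/5*e3
step 2: -22/15 + 15*e1 - 10*e2 + 3/2*e3 - 5/2*e1 e2
step 3: 44/45*e1 - 20/3*e1 e2 + e1 e3 - 88/45*e2 e3 + 944/45*e1 e2 e3
Answer: 44/45*e1 - 20/3*e1 e2 + e1 e3 - 88/45*e2 e3 + 944/45*e1 e2 e3


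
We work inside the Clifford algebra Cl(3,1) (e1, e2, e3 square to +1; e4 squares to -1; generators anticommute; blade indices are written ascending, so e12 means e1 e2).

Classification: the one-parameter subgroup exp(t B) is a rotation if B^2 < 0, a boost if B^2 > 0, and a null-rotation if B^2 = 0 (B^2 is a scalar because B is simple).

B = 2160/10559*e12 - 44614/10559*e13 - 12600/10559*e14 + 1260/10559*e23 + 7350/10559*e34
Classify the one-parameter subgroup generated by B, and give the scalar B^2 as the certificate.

B^2 term by term: the squares give (2160/10559)^2*(e12)^2 + (-44614/10559)^2*(e13)^2 + (-12600/10559)^2*(e14)^2 + (1260/10559)^2*(e23)^2 + (7350/10559)^2*(e34)^2 = 4665600/111492481*(-1) + 1990408996/111492481*(-1) + 158760000/111492481*(+1) + 1587600/111492481*(-1) + 54022500/111492481*(+1) = -16 (each basis 2-blade squares to minus the product of its generators' squares); cross terms between blades sharing an index anticommute and cancel; the commuting (index-disjoint) pairs give grade-4 terms 2*c*c'*(blade product), which cancel blade by blade — e1234: 31752000/111492481 - 31752000/111492481 = 0 — confirming B is simple. So B^2 = -16.
Answer: rotation, certificate B^2 = -16. The scalar -16 is the complete invariant here: its sign names the subgroup type.


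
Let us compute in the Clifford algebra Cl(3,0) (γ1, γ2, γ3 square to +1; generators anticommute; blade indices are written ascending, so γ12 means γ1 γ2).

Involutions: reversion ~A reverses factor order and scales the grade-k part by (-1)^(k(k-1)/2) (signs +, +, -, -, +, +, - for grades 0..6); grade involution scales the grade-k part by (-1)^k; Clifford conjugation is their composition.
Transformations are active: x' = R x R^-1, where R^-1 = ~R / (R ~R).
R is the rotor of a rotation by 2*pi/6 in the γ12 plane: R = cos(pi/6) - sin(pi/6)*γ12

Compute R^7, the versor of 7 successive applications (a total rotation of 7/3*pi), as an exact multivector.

Rotor phase runs at HALF the rotation angle; powers of one rotor simply add phase, so after 7 steps in γ12 the phase is 7*pi/6 = 7*pi/6 and R^7 = cos(7*pi/6) - sin(7*pi/6)*γ12.
cos(7*pi/6) = -sqrt(3)/2 and sin(7*pi/6) = -1/2, so R^7 = -sqrt(3)/2 + 1/2*γ12. The net rotation is 1/3*pi (after discarding 1 full turn, each of which contributes a factor -1 to the rotor); the rotor keeps the half-angle phase exactly.
Answer: -sqrt(3)/2 + 1/2*γ12


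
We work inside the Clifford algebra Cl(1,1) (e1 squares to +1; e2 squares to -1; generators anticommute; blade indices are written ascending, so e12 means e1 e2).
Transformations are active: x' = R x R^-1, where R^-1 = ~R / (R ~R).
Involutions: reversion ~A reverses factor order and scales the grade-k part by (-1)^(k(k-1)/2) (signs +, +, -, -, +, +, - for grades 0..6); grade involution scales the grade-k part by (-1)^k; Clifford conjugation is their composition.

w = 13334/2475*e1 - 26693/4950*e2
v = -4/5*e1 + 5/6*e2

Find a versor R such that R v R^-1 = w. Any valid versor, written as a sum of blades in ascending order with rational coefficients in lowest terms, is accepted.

Sketch: the shared square -49/900 makes R = v + w = 11354/2475*e1 - 11284/2475*e2 the natural versor; its sandwich fixes that direction, negates (v - w)/2, and sends v to w.
Answer: 11354/2475*e1 - 11284/2475*e2


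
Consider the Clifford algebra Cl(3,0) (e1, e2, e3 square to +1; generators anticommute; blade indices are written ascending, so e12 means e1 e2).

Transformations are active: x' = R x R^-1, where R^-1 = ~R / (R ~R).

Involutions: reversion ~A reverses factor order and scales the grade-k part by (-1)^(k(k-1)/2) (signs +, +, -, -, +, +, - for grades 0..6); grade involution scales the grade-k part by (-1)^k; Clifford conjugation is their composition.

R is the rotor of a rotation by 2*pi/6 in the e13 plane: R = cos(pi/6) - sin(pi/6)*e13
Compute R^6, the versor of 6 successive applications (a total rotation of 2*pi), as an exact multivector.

The rotor phase is half the rotation angle and phases add under composition, so 6 steps in the e13 plane accumulate phase 6*(pi/6) = pi: R^6 = cos(pi) - sin(pi)*e13.
cos(pi) = -1 and sin(pi) = 0, so R^6 = -1. The total rotation 2*pi is 1 full turn, so every vector returns to itself, yet the rotor is -1, on the OTHER sheet of the double cover (an odd number of 2*pi turns).
Answer: -1


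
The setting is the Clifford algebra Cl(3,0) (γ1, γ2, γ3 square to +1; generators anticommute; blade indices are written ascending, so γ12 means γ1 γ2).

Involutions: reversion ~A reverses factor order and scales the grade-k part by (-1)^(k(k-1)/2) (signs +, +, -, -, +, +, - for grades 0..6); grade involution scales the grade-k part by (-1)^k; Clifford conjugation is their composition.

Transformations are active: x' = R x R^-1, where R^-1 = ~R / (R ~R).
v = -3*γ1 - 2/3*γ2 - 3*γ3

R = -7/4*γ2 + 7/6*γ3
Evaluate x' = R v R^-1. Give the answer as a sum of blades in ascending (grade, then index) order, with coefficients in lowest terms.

~R = -7/4*γ2 + 7/6*γ3, and R ~R = 637/144, so R^-1 = ~R / (637/144).
R v = -7/3 - 21/4*γ12 + 7/2*γ13 + 217/36*γ23
Answer: 3*γ1 + 98/39*γ2 + 23/13*γ3


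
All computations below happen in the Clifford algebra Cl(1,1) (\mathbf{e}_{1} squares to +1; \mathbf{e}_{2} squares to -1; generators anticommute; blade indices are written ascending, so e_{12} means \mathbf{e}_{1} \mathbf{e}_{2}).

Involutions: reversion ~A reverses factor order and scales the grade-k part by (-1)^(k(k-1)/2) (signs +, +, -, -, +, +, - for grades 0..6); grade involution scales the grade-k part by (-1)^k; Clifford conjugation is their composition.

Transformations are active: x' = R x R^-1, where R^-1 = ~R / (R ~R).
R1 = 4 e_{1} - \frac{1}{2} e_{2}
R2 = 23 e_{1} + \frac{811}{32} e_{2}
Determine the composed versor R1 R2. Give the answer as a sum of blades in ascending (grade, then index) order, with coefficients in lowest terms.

Distribute over the terms of R1 (each basis-blade product reordered to ascending indices, repeated generators contracted through their squares):
(4 e_{1}) R2 = 92 + \frac{811}{8} e_{12}
(-\frac{1}{2} e_{2}) R2 = \frac{811}{64} + \frac{23}{2} e_{12}
Summing the partial products and collecting blades:
Answer: \frac{6699}{64} + \frac{903}{8} e_{12}


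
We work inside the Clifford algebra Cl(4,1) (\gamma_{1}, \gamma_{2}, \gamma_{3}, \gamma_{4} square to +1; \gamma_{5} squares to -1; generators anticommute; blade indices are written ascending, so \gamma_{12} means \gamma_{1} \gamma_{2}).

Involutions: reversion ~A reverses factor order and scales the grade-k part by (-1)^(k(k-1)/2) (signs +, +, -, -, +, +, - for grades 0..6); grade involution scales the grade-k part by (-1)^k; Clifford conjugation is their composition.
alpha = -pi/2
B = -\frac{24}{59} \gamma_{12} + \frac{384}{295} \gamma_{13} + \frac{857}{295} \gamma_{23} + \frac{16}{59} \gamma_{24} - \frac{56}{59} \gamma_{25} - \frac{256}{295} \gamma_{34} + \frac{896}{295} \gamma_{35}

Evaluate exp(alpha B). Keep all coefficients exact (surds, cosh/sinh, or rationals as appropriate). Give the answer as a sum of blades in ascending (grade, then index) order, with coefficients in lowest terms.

B^2 term by term: the squares give (-\frac{24}{59})^2*(\gamma_{12})^2 + (\frac{384}{295})^2*(\gamma_{13})^2 + (\frac{857}{295})^2*(\gamma_{23})^2 + (\frac{16}{59})^2*(\gamma_{24})^2 + (-\frac{56}{59})^2*(\gamma_{25})^2 + (-\frac{256}{295})^2*(\gamma_{34})^2 + (\frac{896}{295})^2*(\gamma_{35})^2 = \frac{576}{3481}*(-1) + \frac{147456}{87025}*(-1) + \frac{734449}{87025}*(-1) + \frac{256}{3481}*(-1) + \frac{3136}{3481}*(+1) + \frac{65536}{87025}*(-1) + \frac{802816}{87025}*(+1) = -1 (each basis 2-blade squares to minus the product of its generators' squares); cross terms between blades sharing an index anticommute and cancel; the commuting (index-disjoint) pairs give grade-4 terms 2*c*c'*(blade product), which cancel blade by blade — \gamma_{1234}: \frac{12288}{17405} - \frac{12288}{17405} = 0; \gamma_{1235}: -\frac{43008}{17405} + \frac{43008}{17405} = 0; \gamma_{2345}: -\frac{28672}{17405} + \frac{28672}{17405} = 0 — confirming B is simple. So B^2 = -1.
B^2 = -1 — the series telescopes trigonometrically here: l = 1, alpha*l = - \frac{\pi}{2}, so exp(alpha B) = cos(- \frac{\pi}{2}) + (sin(- \frac{\pi}{2})/1)*B = 0 + (-1)*B.
Answer: \frac{24}{59} \gamma_{12} - \frac{384}{295} \gamma_{13} - \frac{857}{295} \gamma_{23} - \frac{16}{59} \gamma_{24} + \frac{56}{59} \gamma_{25} + \frac{256}{295} \gamma_{34} - \frac{896}{295} \gamma_{35}


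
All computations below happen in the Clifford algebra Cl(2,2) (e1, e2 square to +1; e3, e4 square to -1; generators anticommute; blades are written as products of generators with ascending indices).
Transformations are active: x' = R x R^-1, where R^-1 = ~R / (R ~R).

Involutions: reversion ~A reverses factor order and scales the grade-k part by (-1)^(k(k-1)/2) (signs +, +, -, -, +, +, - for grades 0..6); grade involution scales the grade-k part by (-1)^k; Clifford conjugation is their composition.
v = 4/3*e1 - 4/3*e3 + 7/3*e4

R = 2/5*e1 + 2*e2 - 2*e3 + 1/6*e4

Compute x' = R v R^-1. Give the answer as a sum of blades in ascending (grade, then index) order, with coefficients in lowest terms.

~R = 2/5*e1 + 2*e2 - 2*e3 + 1/6*e4, and R ~R = 119/900, so R^-1 = ~R / (119/900).
R v = -227/90 - 8/3*e1 e2 + 32/15*e1 e3 + 32/45*e1 e4 - 8/3*e2 e3 + 14/3*e2 e4 - 40/9*e3 e4
Answer: -5924/357*e1 - 9080/119*e2 + 27716/357*e3 - 3103/357*e4


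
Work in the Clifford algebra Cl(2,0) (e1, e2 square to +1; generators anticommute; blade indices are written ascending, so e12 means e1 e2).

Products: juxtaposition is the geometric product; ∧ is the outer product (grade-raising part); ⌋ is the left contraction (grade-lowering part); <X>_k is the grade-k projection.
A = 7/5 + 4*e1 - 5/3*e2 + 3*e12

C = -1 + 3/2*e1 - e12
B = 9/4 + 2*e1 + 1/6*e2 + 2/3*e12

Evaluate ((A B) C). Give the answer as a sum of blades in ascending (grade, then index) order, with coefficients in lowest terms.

step 1: 1597/180 + 1207/90*e1 - 137/20*e2 + 701/60*e12
step 2: 4127/180 - 2503/360*e1 - 8671/360*e2 - 3701/360*e12
Answer: 4127/180 - 2503/360*e1 - 8671/360*e2 - 3701/360*e12


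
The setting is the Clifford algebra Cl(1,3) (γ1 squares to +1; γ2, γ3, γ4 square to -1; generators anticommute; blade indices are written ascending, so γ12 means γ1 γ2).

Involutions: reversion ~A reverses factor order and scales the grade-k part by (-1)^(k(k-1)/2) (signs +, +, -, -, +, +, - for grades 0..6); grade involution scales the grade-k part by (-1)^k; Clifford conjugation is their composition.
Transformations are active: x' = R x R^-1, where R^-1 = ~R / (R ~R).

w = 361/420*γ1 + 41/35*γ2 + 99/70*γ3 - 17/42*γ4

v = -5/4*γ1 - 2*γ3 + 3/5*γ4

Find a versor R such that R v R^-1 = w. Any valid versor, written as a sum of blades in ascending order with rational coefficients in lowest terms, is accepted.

Why this works: both vectors square to -1119/400, so q(v) = q(w) and R = v + w = -41/105*γ1 + 41/35*γ2 - 41/70*γ3 + 41/210*γ4 carries v to w — its own direction survives, the complement (v - w)/2 flips.
Answer: -41/105*γ1 + 41/35*γ2 - 41/70*γ3 + 41/210*γ4


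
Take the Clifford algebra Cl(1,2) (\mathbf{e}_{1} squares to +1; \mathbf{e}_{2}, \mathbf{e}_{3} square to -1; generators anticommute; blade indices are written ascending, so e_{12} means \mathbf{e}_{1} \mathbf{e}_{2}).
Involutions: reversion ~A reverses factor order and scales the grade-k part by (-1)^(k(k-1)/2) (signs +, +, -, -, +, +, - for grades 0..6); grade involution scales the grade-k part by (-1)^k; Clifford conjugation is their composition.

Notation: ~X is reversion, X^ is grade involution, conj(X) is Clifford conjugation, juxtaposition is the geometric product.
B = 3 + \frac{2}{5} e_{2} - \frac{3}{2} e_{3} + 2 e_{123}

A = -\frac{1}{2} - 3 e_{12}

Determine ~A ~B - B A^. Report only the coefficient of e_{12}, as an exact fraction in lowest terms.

first term: -\frac{3}{2} - \frac{6}{5} e_{1} - \frac{1}{5} e_{2} - \frac{21}{4} e_{3} + 9 e_{12} - \frac{7}{2} e_{123}
second term: -\frac{3}{2} - \frac{6}{5} e_{1} - \frac{1}{5} e_{2} - \frac{21}{4} e_{3} - 9 e_{12} + \frac{7}{2} e_{123}
Answer: 18


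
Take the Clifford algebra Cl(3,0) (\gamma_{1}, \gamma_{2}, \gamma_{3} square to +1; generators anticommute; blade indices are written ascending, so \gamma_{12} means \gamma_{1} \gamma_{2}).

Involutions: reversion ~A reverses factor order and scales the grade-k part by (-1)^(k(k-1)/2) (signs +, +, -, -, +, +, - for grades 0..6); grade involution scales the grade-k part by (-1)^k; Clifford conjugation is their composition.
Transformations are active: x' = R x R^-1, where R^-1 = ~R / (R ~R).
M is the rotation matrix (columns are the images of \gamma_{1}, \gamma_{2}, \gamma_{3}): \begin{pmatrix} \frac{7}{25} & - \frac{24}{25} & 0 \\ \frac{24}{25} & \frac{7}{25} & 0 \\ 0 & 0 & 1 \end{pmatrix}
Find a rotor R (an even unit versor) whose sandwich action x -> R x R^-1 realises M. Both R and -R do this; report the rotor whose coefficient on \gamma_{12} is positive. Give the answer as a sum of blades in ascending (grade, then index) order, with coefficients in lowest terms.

Method: write R = a + b12*\gamma_{12} + b13*\gamma_{13} + b23*\gamma_{23} with a^2 + b12^2 + b13^2 + b23^2 = 1 (so R^-1 = ~R). Expanding the columns R e_j ~R gives tr M = 4a^2 - 1 and, from the antisymmetric part, M21 - M12 = -4a*b12, M13 - M31 = 4a*b13, M32 - M23 = -4a*b23.
Here tr M = \frac{39}{25}, so a^2 = (1 + tr M)/4 = \frac{16}{25} and a = ±\frac{4}{5}. Taking a = \frac{4}{5}: M21 - M12 = \frac{48}{25}, M13 - M31 = 0, M32 - M23 = 0, giving b12 = -\frac{3}{5}, b13 = 0, b23 = 0, i.e. R = \frac{4}{5} - \frac{3}{5} \gamma_{12}.
Its \gamma_{12} coefficient is negative, so report the other preimage -R.
Answer: -\frac{4}{5} + \frac{3}{5} \gamma_{12}. Uniqueness: Spin(3) -> SO(3) maps R and -R to the same rotation of trace \frac{39}{25}; fixing the sign of the \gamma_{12} coefficient removes the ambiguity.


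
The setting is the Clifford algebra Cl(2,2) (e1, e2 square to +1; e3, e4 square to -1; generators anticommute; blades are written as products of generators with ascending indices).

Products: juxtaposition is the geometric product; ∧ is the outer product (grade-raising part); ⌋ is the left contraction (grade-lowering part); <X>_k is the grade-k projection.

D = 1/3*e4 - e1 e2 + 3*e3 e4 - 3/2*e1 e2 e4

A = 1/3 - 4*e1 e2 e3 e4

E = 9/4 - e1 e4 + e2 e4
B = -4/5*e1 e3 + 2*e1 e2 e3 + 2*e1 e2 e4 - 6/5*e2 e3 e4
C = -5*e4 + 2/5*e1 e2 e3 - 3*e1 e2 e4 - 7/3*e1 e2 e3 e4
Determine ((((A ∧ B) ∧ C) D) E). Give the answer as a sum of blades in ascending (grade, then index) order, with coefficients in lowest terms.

step 1: -4/15*e1 e3 + 2/3*e1 e2 e3 + 2/3*e1 e2 e4 - 2/5*e2 e3 e4
step 2: 4/3*e1 e3 e4 - 10/3*e1 e2 e3 e4
step 3: -4*e1 + 5*e3 + 10*e1 e2 - 4/9*e1 e3 + 2*e2 e3 - 10/3*e3 e4 + 10/9*e1 e2 e3 - 4/3*e2 e3 e4
step 4: -9*e1 + 151/12*e3 + 4*e4 + 45/2*e1 e2 - 13/3*e1 e3 + 10*e1 e4 + 47/6*e2 e3 + 10*e2 e4 - 179/18*e3 e4 + 23/6*e1 e2 e3 - 4*e1 e2 e4 + 35/9*e1 e3 e4 - 82/9*e2 e3 e4 - 14/9*e1 e2 e3 e4
Answer: -9*e1 + 151/12*e3 + 4*e4 + 45/2*e1 e2 - 13/3*e1 e3 + 10*e1 e4 + 47/6*e2 e3 + 10*e2 e4 - 179/18*e3 e4 + 23/6*e1 e2 e3 - 4*e1 e2 e4 + 35/9*e1 e3 e4 - 82/9*e2 e3 e4 - 14/9*e1 e2 e3 e4


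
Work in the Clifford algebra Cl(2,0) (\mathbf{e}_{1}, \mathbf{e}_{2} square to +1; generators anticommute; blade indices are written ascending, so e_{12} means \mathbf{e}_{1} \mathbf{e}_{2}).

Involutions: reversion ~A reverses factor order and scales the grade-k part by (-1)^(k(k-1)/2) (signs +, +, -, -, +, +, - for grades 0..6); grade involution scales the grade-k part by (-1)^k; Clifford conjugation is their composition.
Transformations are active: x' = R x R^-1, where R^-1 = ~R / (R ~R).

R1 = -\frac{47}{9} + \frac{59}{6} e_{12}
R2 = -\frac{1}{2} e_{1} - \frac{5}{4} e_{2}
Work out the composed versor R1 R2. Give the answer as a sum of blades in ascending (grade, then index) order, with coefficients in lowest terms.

Distribute over the terms of R1 (each basis-blade product reordered to ascending indices, repeated generators contracted through their squares):
(-\frac{47}{9}) R2 = \frac{47}{18} e_{1} + \frac{235}{36} e_{2}
(\frac{59}{6} e_{12}) R2 = -\frac{295}{24} e_{1} + \frac{59}{12} e_{2}
Summing the partial products and collecting blades:
Answer: -\frac{697}{72} e_{1} + \frac{103}{9} e_{2}


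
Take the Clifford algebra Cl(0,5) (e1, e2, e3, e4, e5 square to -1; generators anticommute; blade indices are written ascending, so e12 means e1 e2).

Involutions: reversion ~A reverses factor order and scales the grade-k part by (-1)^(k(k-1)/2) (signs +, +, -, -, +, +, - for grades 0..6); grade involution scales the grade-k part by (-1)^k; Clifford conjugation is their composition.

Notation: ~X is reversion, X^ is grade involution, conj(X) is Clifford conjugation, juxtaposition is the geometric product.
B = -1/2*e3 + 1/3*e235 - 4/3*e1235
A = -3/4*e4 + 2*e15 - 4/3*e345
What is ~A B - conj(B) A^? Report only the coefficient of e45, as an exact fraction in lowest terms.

first term: -8/3*e23 - 4/9*e24 - 3/8*e34 + 2/3*e45 + 2/3*e123 - 16/9*e124 - e135 - 1/4*e2345 - e12345
second term: 8/3*e23 + 4/9*e24 + 3/8*e34 - 2/3*e45 + 2/3*e123 - 16/9*e124 - e135 - 1/4*e2345 + e12345
Answer: 4/3


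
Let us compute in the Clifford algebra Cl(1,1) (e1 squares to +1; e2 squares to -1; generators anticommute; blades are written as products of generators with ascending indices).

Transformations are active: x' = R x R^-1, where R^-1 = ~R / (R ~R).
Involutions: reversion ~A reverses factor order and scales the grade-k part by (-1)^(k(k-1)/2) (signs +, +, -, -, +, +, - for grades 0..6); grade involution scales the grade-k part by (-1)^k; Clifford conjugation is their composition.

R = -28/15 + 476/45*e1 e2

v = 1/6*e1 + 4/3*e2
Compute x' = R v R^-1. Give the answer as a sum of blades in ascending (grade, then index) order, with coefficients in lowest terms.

~R = -28/15 - 476/45*e1 e2, and R ~R = -43904/405, so R^-1 = ~R / (-43904/405).
R v = -1946/135*e1 - 574/135*e2
Answer: -557/840*e1 - 1243/840*e2


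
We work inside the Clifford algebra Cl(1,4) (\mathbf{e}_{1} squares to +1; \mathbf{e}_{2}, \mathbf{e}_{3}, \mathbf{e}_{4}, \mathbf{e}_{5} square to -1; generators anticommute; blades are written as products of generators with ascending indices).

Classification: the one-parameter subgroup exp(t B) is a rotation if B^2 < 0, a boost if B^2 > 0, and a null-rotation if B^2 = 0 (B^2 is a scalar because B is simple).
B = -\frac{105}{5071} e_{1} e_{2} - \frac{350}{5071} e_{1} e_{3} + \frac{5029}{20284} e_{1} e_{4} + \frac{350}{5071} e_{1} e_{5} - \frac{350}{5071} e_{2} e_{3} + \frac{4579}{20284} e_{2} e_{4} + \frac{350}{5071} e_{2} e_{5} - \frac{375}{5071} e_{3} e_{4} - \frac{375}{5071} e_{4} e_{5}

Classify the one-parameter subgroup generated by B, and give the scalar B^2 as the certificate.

B^2 term by term: the squares give (-\frac{105}{5071})^2*(e_{1} e_{2})^2 + (-\frac{350}{5071})^2*(e_{1} e_{3})^2 + (\frac{5029}{20284})^2*(e_{1} e_{4})^2 + (\frac{350}{5071})^2*(e_{1} e_{5})^2 + (-\frac{350}{5071})^2*(e_{2} e_{3})^2 + (\frac{4579}{20284})^2*(e_{2} e_{4})^2 + (\frac{350}{5071})^2*(e_{2} e_{5})^2 + (-\frac{375}{5071})^2*(e_{3} e_{4})^2 + (-\frac{375}{5071})^2*(e_{4} e_{5})^2 = \frac{11025}{25715041}*(+1) + \frac{122500}{25715041}*(+1) + \frac{25290841}{411440656}*(+1) + \frac{122500}{25715041}*(+1) + \frac{122500}{25715041}*(-1) + \frac{20967241}{411440656}*(-1) + \frac{122500}{25715041}*(-1) + \frac{140625}{25715041}*(-1) + \frac{140625}{25715041}*(-1) = 0 (each basis 2-blade squares to minus the product of its generators' squares); cross terms between blades sharing an index anticommute and cancel; the commuting (index-disjoint) pairs give grade-4 terms 2*c*c'*(blade product), which cancel blade by blade — e_{1} e_{2} e_{3} e_{4}: \frac{78750}{25715041} + \frac{801325}{25715041} - \frac{880075}{25715041} = 0; e_{1} e_{2} e_{3} e_{5}: \frac{245000}{25715041} - \frac{245000}{25715041} = 0; e_{1} e_{2} e_{4} e_{5}: \frac{78750}{25715041} - \frac{880075}{25715041} + \frac{801325}{25715041} = 0; e_{1} e_{3} e_{4} e_{5}: \frac{262500}{25715041} - \frac{262500}{25715041} = 0; e_{2} e_{3} e_{4} e_{5}: \frac{262500}{25715041} - \frac{262500}{25715041} = 0 — confirming B is simple. So B^2 = 0.
Answer: null-rotation, certificate B^2 = 0. Check the certificate: B^2 = 0, and that sign is decisive whatever form B takes.


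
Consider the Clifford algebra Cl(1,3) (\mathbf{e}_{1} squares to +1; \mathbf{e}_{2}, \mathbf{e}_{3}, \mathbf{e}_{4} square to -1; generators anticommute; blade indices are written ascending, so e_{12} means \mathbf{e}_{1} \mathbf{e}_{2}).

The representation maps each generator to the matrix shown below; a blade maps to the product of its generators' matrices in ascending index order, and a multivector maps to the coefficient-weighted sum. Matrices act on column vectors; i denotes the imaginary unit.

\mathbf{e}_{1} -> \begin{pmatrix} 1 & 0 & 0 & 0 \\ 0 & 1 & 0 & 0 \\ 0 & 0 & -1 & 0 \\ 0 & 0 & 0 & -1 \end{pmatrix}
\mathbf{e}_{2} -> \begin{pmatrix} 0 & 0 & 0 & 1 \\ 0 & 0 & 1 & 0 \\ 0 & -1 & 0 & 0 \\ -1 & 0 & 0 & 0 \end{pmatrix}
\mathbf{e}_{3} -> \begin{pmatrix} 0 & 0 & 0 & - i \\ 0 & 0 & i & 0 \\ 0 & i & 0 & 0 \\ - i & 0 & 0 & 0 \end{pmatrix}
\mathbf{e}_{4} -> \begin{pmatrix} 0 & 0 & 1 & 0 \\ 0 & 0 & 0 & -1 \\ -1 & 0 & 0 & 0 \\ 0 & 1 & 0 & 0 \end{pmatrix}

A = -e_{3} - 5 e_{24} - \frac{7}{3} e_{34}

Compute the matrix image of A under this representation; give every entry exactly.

Bivector images (products of the table entries): rho(e_{24}) = rho(\mathbf{e}_{2})rho(\mathbf{e}_{4}) = \begin{pmatrix} 0 & 1 & 0 & 0 \\ -1 & 0 & 0 & 0 \\ 0 & 0 & 0 & 1 \\ 0 & 0 & -1 & 0 \end{pmatrix}; rho(e_{34}) = rho(\mathbf{e}_{3})rho(\mathbf{e}_{4}) = \begin{pmatrix} 0 & - i & 0 & 0 \\ - i & 0 & 0 & 0 \\ 0 & 0 & 0 & - i \\ 0 & 0 & - i & 0 \end{pmatrix}.
M = (-1)*rho(e_{3}) + (-5)*rho(e_{24}) + (-\frac{7}{3})*rho(e_{34}), summed entrywise:
Answer: \begin{pmatrix} 0 & -5 + \frac{7 i}{3} & 0 & i \\ 5 + \frac{7 i}{3} & 0 & - i & 0 \\ 0 & - i & 0 & -5 + \frac{7 i}{3} \\ i & 0 & 5 + \frac{7 i}{3} & 0 \end{pmatrix}


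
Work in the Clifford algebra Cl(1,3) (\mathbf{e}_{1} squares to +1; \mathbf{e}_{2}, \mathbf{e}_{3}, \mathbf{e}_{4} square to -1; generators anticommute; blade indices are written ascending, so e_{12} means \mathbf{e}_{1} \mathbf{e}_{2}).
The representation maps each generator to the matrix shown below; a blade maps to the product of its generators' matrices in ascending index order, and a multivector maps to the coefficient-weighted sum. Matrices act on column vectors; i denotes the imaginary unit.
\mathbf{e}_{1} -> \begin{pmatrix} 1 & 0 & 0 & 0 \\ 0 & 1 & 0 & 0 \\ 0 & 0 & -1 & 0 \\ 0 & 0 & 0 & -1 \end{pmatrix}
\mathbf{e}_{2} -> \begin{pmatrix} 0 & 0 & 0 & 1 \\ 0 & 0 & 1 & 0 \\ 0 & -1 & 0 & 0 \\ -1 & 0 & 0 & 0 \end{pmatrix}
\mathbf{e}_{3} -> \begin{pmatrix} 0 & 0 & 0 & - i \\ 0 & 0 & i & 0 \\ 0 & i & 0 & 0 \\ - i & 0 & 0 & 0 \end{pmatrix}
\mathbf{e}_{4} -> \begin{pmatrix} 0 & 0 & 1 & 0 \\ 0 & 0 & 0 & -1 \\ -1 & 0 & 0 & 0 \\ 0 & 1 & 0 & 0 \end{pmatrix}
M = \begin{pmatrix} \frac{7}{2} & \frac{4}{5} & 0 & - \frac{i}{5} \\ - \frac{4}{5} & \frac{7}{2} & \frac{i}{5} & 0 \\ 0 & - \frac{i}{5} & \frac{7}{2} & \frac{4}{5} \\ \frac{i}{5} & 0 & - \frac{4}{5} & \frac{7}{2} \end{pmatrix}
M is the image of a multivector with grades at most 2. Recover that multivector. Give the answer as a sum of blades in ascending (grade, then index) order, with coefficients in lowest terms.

Method: the blade images are trace-orthogonal — tr(rho(e_A) rho(e_B)^-1) = 4 if A = B and 0 otherwise — and rho(e_A)^-1 = (e_A)^2 * rho(e_A) with (e_A)^2 = +1 or -1, so the coefficient of e_A in the preimage is (e_A)^2 * tr(M rho(e_A))/4.
Nonzero projections over blades of grade <= 2: 1: (1)^2 = +1, tr(M 1) = 14, coefficient \frac{7}{2}; e_{13}: (e_{13})^2 = +1, tr(M rho(e_{13})) = \frac{4}{5}, coefficient \frac{1}{5}; e_{24}: (e_{24})^2 = -1, tr(M rho(e_{24})) = - \frac{16}{5}, coefficient \frac{4}{5}. Every other blade of grade <= 2 projects to 0.
Answer: \frac{7}{2} + \frac{1}{5} e_{13} + \frac{4}{5} e_{24}


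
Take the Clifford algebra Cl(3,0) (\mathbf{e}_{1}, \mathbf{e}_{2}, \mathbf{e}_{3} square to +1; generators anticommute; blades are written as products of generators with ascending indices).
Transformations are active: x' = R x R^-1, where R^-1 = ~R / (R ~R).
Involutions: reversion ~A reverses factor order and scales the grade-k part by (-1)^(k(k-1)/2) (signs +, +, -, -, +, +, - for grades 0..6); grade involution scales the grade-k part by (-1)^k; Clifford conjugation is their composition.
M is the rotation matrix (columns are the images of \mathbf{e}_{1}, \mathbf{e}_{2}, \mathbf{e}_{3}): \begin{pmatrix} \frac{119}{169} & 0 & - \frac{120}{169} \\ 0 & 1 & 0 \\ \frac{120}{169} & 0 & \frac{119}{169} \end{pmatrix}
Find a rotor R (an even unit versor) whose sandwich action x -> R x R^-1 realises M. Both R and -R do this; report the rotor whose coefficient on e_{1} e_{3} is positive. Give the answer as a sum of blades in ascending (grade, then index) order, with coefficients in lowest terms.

Method: write R = a + b12*e_{1} e_{2} + b13*e_{1} e_{3} + b23*e_{2} e_{3} with a^2 + b12^2 + b13^2 + b23^2 = 1 (so R^-1 = ~R). Expanding the columns R e_j ~R gives tr M = 4a^2 - 1 and, from the antisymmetric part, M21 - M12 = -4a*b12, M13 - M31 = 4a*b13, M32 - M23 = -4a*b23.
Here tr M = \frac{407}{169}, so a^2 = (1 + tr M)/4 = \frac{144}{169} and a = ±\frac{12}{13}. Taking a = \frac{12}{13}: M21 - M12 = 0, M13 - M31 = -\frac{240}{169}, M32 - M23 = 0, giving b12 = 0, b13 = -\frac{5}{13}, b23 = 0, i.e. R = \frac{12}{13} - \frac{5}{13} e_{1} e_{3}.
Its e_{1} e_{3} coefficient is negative, so report the other preimage -R.
Answer: -\frac{12}{13} + \frac{5}{13} e_{1} e_{3}. Key observation: the double cover Spin(3) -> SO(3) sends R and -R to the same matrix (trace \frac{407}{169} here), so the stated sign of the e_{1} e_{3} coefficient is what selects one sheet.


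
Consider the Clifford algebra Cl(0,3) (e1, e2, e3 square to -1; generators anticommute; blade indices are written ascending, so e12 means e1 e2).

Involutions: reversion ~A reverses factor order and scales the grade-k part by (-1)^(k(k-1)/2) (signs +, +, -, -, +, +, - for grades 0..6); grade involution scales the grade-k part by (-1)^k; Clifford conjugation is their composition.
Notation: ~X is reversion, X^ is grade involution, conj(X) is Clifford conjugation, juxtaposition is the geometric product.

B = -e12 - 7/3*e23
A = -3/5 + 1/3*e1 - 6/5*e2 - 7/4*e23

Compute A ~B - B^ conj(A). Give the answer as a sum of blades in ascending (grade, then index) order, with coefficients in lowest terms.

first term: 49/12 - 6/5*e1 - 1/3*e2 + 14/5*e3 - 3/5*e12 - 7/4*e13 - 7/5*e23 + 7/9*e123
second term: 49/12 + 6/5*e1 + 1/3*e2 - 14/5*e3 + 3/5*e12 + 7/4*e13 + 7/5*e23 + 7/9*e123
Answer: -12/5*e1 - 2/3*e2 + 28/5*e3 - 6/5*e12 - 7/2*e13 - 14/5*e23


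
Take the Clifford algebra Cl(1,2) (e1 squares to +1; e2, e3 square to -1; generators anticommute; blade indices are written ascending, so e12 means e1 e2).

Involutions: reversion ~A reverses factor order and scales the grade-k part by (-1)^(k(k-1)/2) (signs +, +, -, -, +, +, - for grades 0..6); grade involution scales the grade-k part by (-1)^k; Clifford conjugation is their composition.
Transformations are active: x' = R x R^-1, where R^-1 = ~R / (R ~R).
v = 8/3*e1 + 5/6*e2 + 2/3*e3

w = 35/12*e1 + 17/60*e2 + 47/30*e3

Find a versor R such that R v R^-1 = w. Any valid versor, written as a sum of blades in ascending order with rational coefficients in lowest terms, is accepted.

A norm check does it: q(v) = q(w) = 215/36, hence R = v + w = 67/12*e1 + 67/60*e2 + 67/30*e3 realises the map — parallel part kept, (v - w)/2 negated, v carried to w.
Answer: 67/12*e1 + 67/60*e2 + 67/30*e3


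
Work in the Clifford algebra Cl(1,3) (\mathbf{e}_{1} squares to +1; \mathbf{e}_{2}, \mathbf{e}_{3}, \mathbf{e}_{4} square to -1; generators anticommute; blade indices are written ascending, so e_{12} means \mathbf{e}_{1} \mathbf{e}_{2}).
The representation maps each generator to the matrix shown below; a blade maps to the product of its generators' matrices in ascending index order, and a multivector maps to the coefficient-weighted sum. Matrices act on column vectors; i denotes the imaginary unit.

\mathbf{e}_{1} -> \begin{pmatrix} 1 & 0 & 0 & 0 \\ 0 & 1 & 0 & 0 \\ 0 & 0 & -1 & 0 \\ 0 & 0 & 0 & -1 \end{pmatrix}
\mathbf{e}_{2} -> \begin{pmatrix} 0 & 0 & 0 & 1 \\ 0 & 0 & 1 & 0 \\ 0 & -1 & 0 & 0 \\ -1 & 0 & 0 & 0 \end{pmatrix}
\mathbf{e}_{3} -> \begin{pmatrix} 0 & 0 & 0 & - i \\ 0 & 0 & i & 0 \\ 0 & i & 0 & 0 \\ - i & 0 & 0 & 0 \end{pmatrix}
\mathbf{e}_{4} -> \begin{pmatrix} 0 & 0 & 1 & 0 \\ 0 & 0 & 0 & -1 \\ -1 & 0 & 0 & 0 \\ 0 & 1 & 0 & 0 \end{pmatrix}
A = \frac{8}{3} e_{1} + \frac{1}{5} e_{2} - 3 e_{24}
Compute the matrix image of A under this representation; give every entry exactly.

Bivector images (products of the table entries): rho(e_{24}) = rho(\mathbf{e}_{2})rho(\mathbf{e}_{4}) = \begin{pmatrix} 0 & 1 & 0 & 0 \\ -1 & 0 & 0 & 0 \\ 0 & 0 & 0 & 1 \\ 0 & 0 & -1 & 0 \end{pmatrix}.
M = (\frac{8}{3})*rho(e_{1}) + (\frac{1}{5})*rho(e_{2}) + (-3)*rho(e_{24}), summed entrywise:
Answer: \begin{pmatrix} \frac{8}{3} & -3 & 0 & \frac{1}{5} \\ 3 & \frac{8}{3} & \frac{1}{5} & 0 \\ 0 & - \frac{1}{5} & - \frac{8}{3} & -3 \\ - \frac{1}{5} & 0 & 3 & - \frac{8}{3} \end{pmatrix}


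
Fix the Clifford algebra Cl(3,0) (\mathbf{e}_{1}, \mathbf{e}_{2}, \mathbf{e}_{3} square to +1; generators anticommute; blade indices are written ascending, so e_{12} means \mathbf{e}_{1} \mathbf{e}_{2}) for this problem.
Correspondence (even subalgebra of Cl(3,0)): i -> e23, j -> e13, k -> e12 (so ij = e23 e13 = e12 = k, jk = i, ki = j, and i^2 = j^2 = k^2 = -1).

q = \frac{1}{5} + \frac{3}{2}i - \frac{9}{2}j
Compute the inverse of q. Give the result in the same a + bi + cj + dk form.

In blades: q = \frac{1}{5} - \frac{9}{2} e_{13} + \frac{3}{2} e_{23}.
With qbar = \frac{1}{5} + \frac{9}{2} e_{13} - \frac{3}{2} e_{23} (scalar fixed, mapped units negated), q qbar = \frac{1127}{50} (the sum of squared coefficients), so q^-1 = qbar / (\frac{1127}{50}) = \frac{10}{1127} + \frac{225}{1127} e_{13} - \frac{75}{1127} e_{23}; translating back:
Answer: \frac{10}{1127} - \frac{75}{1127}i + \frac{225}{1127}j


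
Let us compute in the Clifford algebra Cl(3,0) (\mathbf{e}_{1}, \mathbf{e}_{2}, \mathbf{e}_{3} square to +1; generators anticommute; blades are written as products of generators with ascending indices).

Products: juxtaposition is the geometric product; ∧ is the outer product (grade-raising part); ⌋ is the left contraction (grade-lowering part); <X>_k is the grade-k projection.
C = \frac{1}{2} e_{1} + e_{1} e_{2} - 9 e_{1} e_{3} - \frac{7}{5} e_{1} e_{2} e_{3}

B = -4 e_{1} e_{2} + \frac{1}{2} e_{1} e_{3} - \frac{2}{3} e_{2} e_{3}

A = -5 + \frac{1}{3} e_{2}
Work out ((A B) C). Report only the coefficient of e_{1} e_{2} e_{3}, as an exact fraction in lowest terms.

step 1: \frac{4}{3} e_{1} - \frac{2}{9} e_{3} + 20 e_{1} e_{2} - \frac{5}{2} e_{1} e_{3} + \frac{10}{3} e_{2} e_{3} - \frac{1}{6} e_{1} e_{2} e_{3}
step 2: -\frac{631}{15} + \frac{8}{3} e_{1} - \frac{11}{3} e_{2} + \frac{209}{12} e_{3} - \frac{1336}{45} e_{1} e_{2} - \frac{29}{9} e_{1} e_{3} + \frac{3511}{20} e_{2} e_{3} + \frac{13}{9} e_{1} e_{2} e_{3}
Answer: \frac{13}{9}


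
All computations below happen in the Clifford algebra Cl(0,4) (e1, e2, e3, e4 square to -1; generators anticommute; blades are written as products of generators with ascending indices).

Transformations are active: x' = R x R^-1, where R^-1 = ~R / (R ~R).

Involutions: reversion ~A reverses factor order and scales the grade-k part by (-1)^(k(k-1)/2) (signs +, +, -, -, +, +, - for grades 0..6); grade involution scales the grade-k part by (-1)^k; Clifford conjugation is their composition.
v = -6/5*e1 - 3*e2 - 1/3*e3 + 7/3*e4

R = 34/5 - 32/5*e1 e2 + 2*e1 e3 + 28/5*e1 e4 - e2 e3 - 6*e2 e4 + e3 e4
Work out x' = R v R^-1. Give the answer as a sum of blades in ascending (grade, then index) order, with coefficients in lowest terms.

~R = 34/5 + 32/5*e1 e2 - 2*e1 e3 - 28/5*e1 e4 + e2 e3 + 6*e2 e4 - e3 e4, and R ~R = 4014/25, so R^-1 = ~R / (4014/25).
R v = -994/25*e1 + 71/75*e2 - 4*e3 + 2011/75*e4 + 28/3*e1 e2 e3 + 136/15*e1 e2 e4 + 16/3*e1 e3 e4 - 22/3*e2 e3 e4
Answer: -29054/10035*e1 + 21313/10035*e2 - 1117/669*e3 - 5627/10035*e4


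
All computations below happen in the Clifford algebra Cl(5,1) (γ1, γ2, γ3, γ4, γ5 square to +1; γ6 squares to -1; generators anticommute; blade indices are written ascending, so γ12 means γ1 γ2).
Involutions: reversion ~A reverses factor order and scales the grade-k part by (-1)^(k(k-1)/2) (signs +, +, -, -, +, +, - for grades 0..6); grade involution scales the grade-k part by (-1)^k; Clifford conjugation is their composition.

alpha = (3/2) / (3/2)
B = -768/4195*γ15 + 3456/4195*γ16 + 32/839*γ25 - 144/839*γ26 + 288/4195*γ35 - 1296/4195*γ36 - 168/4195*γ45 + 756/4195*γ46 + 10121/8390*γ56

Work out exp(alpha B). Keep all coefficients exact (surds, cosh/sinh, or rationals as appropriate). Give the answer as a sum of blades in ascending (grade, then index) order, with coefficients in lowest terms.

B^2 term by term: the squares give (-768/4195)^2*(γ15)^2 + (3456/4195)^2*(γ16)^2 + (32/839)^2*(γ25)^2 + (-144/839)^2*(γ26)^2 + (288/4195)^2*(γ35)^2 + (-1296/4195)^2*(γ36)^2 + (-168/4195)^2*(γ45)^2 + (756/4195)^2*(γ46)^2 + (10121/8390)^2*(γ56)^2 = 589824/17598025*(-1) + 11943936/17598025*(+1) + 1024/703921*(-1) + 20736/703921*(+1) + 82944/17598025*(-1) + 1679616/17598025*(+1) + 28224/17598025*(-1) + 571536/17598025*(+1) + 102434641/70392100*(+1) = 9/4 (each basis 2-blade squares to minus the product of its generators' squares); cross terms between blades sharing an index anticommute and cancel; the commuting (index-disjoint) pairs give grade-4 terms 2*c*c'*(blade product), which cancel blade by blade — γ1256: -221184/3519605 + 221184/3519605 = 0; γ1356: -1990656/17598025 + 1990656/17598025 = 0; γ1456: 1161216/17598025 - 1161216/17598025 = 0; γ2356: 82944/3519605 - 82944/3519605 = 0; γ2456: -48384/3519605 + 48384/3519605 = 0; γ3456: -435456/17598025 + 435456/17598025 = 0 — confirming B is simple. So B^2 = 9/4.
B^2 = 9/4 — B^2 > 0, so the exponential closes hyperbolically: l = 3/2, alpha*l = 3/2, so exp(alpha B) = cosh(3/2) + (sinh(3/2)/(3/2))*B = cosh(3/2) + (2*sinh(3/2)/3)*B.
Answer: cosh(3/2) - 512*sinh(3/2)/4195*γ15 + 2304*sinh(3/2)/4195*γ16 + 64*sinh(3/2)/2517*γ25 - 96*sinh(3/2)/839*γ26 + 192*sinh(3/2)/4195*γ35 - 864*sinh(3/2)/4195*γ36 - 112*sinh(3/2)/4195*γ45 + 504*sinh(3/2)/4195*γ46 + 10121*sinh(3/2)/12585*γ56


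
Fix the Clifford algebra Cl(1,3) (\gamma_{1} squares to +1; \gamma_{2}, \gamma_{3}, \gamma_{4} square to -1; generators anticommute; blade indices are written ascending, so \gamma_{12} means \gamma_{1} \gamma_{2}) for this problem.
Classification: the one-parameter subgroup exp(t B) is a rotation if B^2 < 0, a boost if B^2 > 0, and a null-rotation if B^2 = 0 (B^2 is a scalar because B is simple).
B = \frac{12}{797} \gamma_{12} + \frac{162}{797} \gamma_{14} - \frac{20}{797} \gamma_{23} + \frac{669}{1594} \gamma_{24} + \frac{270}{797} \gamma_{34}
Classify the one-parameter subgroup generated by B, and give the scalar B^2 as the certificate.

B^2 term by term: the squares give (\frac{12}{797})^2*(\gamma_{12})^2 + (\frac{162}{797})^2*(\gamma_{14})^2 + (-\frac{20}{797})^2*(\gamma_{23})^2 + (\frac{669}{1594})^2*(\gamma_{24})^2 + (\frac{270}{797})^2*(\gamma_{34})^2 = \frac{144}{635209}*(+1) + \frac{26244}{635209}*(+1) + \frac{400}{635209}*(-1) + \frac{447561}{2540836}*(-1) + \frac{72900}{635209}*(-1) = -\frac{1}{4} (each basis 2-blade squares to minus the product of its generators' squares); cross terms between blades sharing an index anticommute and cancel; the commuting (index-disjoint) pairs give grade-4 terms 2*c*c'*(blade product), which cancel blade by blade — \gamma_{1234}: \frac{6480}{635209} - \frac{6480}{635209} = 0 — confirming B is simple. So B^2 = -\frac{1}{4}.
Answer: rotation, certificate B^2 = -\frac{1}{4}. One invariant decides it: the square -\frac{1}{4} survives every conjugation, and its sign is exactly the classification.


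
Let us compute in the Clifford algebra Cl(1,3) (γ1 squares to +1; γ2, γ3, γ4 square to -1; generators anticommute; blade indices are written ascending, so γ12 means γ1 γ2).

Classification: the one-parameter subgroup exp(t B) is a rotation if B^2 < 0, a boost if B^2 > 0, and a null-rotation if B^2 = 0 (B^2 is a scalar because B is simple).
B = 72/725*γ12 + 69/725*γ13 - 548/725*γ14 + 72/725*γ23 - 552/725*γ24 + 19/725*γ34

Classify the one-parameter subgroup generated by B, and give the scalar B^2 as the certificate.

B^2 term by term: the squares give (72/725)^2*(γ12)^2 + (69/725)^2*(γ13)^2 + (-548/725)^2*(γ14)^2 + (72/725)^2*(γ23)^2 + (-552/725)^2*(γ24)^2 + (19/725)^2*(γ34)^2 = 5184/525625*(+1) + 4761/525625*(+1) + 300304/525625*(+1) + 5184/525625*(-1) + 304704/525625*(-1) + 361/525625*(-1) = 0 (each basis 2-blade squares to minus the product of its generators' squares); cross terms between blades sharing an index anticommute and cancel; the commuting (index-disjoint) pairs give grade-4 terms 2*c*c'*(blade product), which cancel blade by blade — γ1234: 2736/525625 + 76176/525625 - 78912/525625 = 0 — confirming B is simple. So B^2 = 0.
Answer: null-rotation, certificate B^2 = 0. Key observation: B^2 = 0 is a conjugation invariant, so its sign decides the class regardless of the surface form of B.
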